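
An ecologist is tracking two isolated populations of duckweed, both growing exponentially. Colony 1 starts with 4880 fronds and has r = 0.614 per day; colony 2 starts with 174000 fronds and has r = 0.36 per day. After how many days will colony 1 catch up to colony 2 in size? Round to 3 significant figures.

Set 4880·e^(0.614t) = 174000·e^(0.36t).
e^((0.614 − 0.36)t) = 174000/4880 → e^(0.254·t) = 35.656.
0.254·t = ln(35.656) = 3.5739, so t = 3.5739/0.254 = 14.071.

14.1 days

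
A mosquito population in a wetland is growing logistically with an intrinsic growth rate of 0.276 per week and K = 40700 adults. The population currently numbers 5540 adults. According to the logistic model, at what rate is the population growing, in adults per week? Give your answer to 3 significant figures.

1320 adults per week

dN/dt = rN(1 − N/K) = 0.276 × 5540 × (1 − 5540/40700).
1 − 5540/40700 = 0.86388; dN/dt = 0.276 × 5540 × 0.86388 = 1320.9.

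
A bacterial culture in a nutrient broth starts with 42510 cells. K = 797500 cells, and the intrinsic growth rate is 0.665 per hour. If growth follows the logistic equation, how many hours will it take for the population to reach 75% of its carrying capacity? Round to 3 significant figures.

A = (K − N₀)/N₀ = (797500 − 42510)/42510 = 17.76.
Solve 797500/(1 + 17.76·e^(−0.665t)) = 598125: 1 + 17.76·e^(−0.665t) = 1.3333, so e^(−0.665t) = 0.0187685.
−0.665·t = ln(0.0187685) = -3.9756, so t = 3.9756/0.665 = 5.9783.

5.98 hours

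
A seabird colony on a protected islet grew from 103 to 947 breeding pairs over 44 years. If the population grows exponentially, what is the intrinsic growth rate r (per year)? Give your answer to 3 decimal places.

From N(t) = N₀·e^(rt): e^(r·44) = 947/103 = 9.1942.
r·44 = ln(9.1942) = 2.2186, so r = 2.2186/44 = 0.050422.

0.050 per year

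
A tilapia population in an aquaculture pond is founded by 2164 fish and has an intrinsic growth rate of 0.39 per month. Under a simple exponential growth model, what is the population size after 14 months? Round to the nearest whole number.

508751 fish

N(t) = N₀·e^(rt) = 2164 × e^(0.39×14) = 2164 × e^5.46.
e^5.46 ≈ 235.1, so N ≈ 2164 × 235.1 = 508751.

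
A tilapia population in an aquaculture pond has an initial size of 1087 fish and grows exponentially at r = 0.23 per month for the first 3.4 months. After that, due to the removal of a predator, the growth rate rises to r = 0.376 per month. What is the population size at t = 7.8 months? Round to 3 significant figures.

12400 fish

Phase 1: N(3.4) = 1087·e^(0.23×3.4) = 1087·e^0.782 = 2376.01.
Phase 2 runs for 7.8 − 3.4 = 4.4 months at r = 0.376.
N(7.8) = 2376.01·e^(0.376×4.4) = 2376.01·e^1.654 = 12426.4.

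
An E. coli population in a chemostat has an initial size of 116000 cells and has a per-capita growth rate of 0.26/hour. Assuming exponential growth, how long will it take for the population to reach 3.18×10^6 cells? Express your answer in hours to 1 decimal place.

12.7 hours

Set N₀·e^(rt) = 3.18×10^6: e^(0.26·t) = 3.18×10^6/116000 = 27.414.
0.26·t = ln(27.414) = 3.311, so t = 3.311/0.26 = 12.735.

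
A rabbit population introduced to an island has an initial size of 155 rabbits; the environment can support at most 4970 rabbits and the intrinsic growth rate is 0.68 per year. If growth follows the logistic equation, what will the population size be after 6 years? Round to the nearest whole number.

3259 rabbits

A = (K − N₀)/N₀ = (4970 − 155)/155 = 31.065.
N(t) = K/(1 + A·e^(−rt)) = 4970/(1 + 31.065×e^(−0.68×6)).
e^(−4.08) = 0.016907; denominator = 1 + 31.065×0.016907 = 1.5252.
N = 4970/1.5252 = 3258.54.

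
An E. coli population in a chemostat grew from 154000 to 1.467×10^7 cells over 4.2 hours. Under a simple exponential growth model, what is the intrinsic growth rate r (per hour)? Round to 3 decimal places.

From N(t) = N₀·e^(rt): e^(r·4.2) = 1.467×10^7/154000 = 95.26.
r·4.2 = ln(95.26) = 4.5566, so r = 4.5566/4.2 = 1.0849.

1.085 per hour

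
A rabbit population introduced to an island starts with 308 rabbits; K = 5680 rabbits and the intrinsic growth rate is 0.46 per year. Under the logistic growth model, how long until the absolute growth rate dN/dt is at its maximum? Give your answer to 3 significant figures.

Logistic growth is fastest at N = K/2 = 2840.
A = (K − N₀)/N₀ = 17.442. Set K/(1 + A·e^(−rt)) = K/2 → A·e^(−rt) = 1.
e^(−0.46t) = 1/17.442 = 0.0573343, so t = ln(17.442)/0.46 = 2.8589/0.46 = 6.2149.

6.21 years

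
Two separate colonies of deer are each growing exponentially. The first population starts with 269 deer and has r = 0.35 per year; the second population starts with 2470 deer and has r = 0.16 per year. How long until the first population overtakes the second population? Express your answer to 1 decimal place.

11.7 years

Set 269·e^(0.35t) = 2470·e^(0.16t).
e^((0.35 − 0.16)t) = 2470/269 → e^(0.19·t) = 9.1822.
0.19·t = ln(9.1822) = 2.2173, so t = 2.2173/0.19 = 11.67.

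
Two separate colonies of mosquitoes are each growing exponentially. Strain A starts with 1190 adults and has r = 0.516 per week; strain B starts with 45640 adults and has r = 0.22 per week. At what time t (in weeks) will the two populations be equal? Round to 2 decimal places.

Set 1190·e^(0.516t) = 45640·e^(0.22t).
e^((0.516 − 0.22)t) = 45640/1190 → e^(0.296·t) = 38.353.
0.296·t = ln(38.353) = 3.6468, so t = 3.6468/0.296 = 12.32.

12.32 weeks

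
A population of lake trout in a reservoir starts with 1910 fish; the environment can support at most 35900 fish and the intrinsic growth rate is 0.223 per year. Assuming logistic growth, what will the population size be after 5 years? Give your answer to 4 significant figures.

5252 fish

A = (K − N₀)/N₀ = (35900 − 1910)/1910 = 17.796.
N(t) = K/(1 + A·e^(−rt)) = 35900/(1 + 17.796×e^(−0.223×5)).
e^(−1.115) = 0.32792; denominator = 1 + 17.796×0.32792 = 6.8355.
N = 35900/6.8355 = 5251.98.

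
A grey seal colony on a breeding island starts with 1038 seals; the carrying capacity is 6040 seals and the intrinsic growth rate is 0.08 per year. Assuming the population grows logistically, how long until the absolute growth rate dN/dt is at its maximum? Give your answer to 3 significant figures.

Logistic growth is fastest at N = K/2 = 3020.
A = (K − N₀)/N₀ = 4.8189. Set K/(1 + A·e^(−rt)) = K/2 → A·e^(−rt) = 1.
e^(−0.08t) = 1/4.8189 = 0.207517, so t = ln(4.8189)/0.08 = 1.5725/0.08 = 19.657.

19.7 years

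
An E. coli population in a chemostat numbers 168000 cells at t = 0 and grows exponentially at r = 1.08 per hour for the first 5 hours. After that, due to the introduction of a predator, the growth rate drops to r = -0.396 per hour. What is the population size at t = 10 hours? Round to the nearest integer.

5135662 cells

Phase 1: N(5) = 168000·e^(1.08×5) = 168000·e^5.4 = 3.719628×10^7.
Phase 2 runs for 10 − 5 = 5 hours at r = -0.396.
N(10) = 3.719628×10^7·e^(-0.396×5) = 3.719628×10^7·e^-1.98 = 5.135662×10^6.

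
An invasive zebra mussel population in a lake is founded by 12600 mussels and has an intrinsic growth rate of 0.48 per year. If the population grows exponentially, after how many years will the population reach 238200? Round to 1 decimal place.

6.1 years

Set N₀·e^(rt) = 238200: e^(0.48·t) = 238200/12600 = 18.905.
0.48·t = ln(18.905) = 2.9394, so t = 2.9394/0.48 = 6.1238.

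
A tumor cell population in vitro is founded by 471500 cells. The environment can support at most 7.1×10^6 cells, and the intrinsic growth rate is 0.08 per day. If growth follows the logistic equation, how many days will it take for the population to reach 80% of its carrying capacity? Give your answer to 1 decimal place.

50.4 days

A = (K − N₀)/N₀ = (7.1×10^6 − 471500)/471500 = 14.058.
Solve 7.1×10^6/(1 + 14.058·e^(−0.08t)) = 5.68×10^6: 1 + 14.058·e^(−0.08t) = 1.25, so e^(−0.08t) = 0.0177831.
−0.08·t = ln(0.0177831) = -4.0295, so t = 4.0295/0.08 = 50.369.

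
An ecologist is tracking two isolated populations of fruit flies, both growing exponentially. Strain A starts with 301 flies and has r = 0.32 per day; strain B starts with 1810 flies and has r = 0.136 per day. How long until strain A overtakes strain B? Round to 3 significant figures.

9.75 days

Set 301·e^(0.32t) = 1810·e^(0.136t).
e^((0.32 − 0.136)t) = 1810/301 → e^(0.184·t) = 6.0133.
0.184·t = ln(6.0133) = 1.794, so t = 1.794/0.184 = 9.7498.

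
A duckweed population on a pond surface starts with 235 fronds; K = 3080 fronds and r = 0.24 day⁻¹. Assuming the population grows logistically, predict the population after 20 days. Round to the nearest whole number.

2801 fronds

A = (K − N₀)/N₀ = (3080 − 235)/235 = 12.106.
N(t) = K/(1 + A·e^(−rt)) = 3080/(1 + 12.106×e^(−0.24×20)).
e^(−4.8) = 0.0082297; denominator = 1 + 12.106×0.0082297 = 1.0996.
N = 3080/1.0996 = 2800.94.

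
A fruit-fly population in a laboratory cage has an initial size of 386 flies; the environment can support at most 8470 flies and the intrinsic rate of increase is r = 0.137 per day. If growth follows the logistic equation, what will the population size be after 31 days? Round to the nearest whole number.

6517 flies

A = (K − N₀)/N₀ = (8470 − 386)/386 = 20.943.
N(t) = K/(1 + A·e^(−rt)) = 8470/(1 + 20.943×e^(−0.137×31)).
e^(−4.247) = 0.014307; denominator = 1 + 20.943×0.014307 = 1.2996.
N = 8470/1.2996 = 6517.22.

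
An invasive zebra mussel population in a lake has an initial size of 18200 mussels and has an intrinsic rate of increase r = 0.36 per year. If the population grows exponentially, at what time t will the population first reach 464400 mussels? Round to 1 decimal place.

9.0 years

Set N₀·e^(rt) = 464400: e^(0.36·t) = 464400/18200 = 25.516.
0.36·t = ln(25.516) = 3.2393, so t = 3.2393/0.36 = 8.9981.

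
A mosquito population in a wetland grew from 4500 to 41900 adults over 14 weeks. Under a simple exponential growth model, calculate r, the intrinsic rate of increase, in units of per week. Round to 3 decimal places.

0.159 per week

From N(t) = N₀·e^(rt): e^(r·14) = 41900/4500 = 9.3111.
r·14 = ln(9.3111) = 2.2312, so r = 2.2312/14 = 0.15937.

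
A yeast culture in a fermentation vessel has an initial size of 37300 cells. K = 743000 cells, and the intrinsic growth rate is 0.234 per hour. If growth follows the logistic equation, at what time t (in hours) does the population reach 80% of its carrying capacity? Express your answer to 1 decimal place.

A = (K − N₀)/N₀ = (743000 − 37300)/37300 = 18.92.
Solve 743000/(1 + 18.92·e^(−0.234t)) = 594400: 1 + 18.92·e^(−0.234t) = 1.25, so e^(−0.234t) = 0.0132138.
−0.234·t = ln(0.0132138) = -4.3265, so t = 4.3265/0.234 = 18.489.

18.5 hours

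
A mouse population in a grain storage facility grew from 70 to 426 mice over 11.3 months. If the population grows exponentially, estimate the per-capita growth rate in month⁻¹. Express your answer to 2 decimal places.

0.16 per month

From N(t) = N₀·e^(rt): e^(r·11.3) = 426/70 = 6.0857.
r·11.3 = ln(6.0857) = 1.8059, so r = 1.8059/11.3 = 0.15982.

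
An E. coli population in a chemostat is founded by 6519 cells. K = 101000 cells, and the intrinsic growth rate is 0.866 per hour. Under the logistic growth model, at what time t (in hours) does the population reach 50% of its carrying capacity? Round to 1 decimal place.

A = (K − N₀)/N₀ = (101000 − 6519)/6519 = 14.493.
Solve 101000/(1 + 14.493·e^(−0.866t)) = 50500: 1 + 14.493·e^(−0.866t) = 2, so e^(−0.866t) = 0.068998.
−0.866·t = ln(0.068998) = -2.6737, so t = 2.6737/0.866 = 3.0874.

3.1 hours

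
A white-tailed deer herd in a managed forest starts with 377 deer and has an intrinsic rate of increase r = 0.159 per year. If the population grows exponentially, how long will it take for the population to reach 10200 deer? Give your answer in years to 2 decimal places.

20.74 years

Set N₀·e^(rt) = 10200: e^(0.159·t) = 10200/377 = 27.056.
0.159·t = ln(27.056) = 3.2979, so t = 3.2979/0.159 = 20.741.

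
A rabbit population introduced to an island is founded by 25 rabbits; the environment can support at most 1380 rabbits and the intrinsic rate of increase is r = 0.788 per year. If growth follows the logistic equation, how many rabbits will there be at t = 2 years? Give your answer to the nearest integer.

A = (K − N₀)/N₀ = (1380 − 25)/25 = 54.2.
N(t) = K/(1 + A·e^(−rt)) = 1380/(1 + 54.2×e^(−0.788×2)).
e^(−1.576) = 0.2068; denominator = 1 + 54.2×0.2068 = 12.209.
N = 1380/12.209 = 113.035.

113 rabbits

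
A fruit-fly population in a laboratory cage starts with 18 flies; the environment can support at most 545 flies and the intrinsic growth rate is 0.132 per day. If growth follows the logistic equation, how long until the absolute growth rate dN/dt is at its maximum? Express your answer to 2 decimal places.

Logistic growth is fastest at N = K/2 = 272.5.
A = (K − N₀)/N₀ = 29.278. Set K/(1 + A·e^(−rt)) = K/2 → A·e^(−rt) = 1.
e^(−0.132t) = 1/29.278 = 0.0341556, so t = ln(29.278)/0.132 = 3.3768/0.132 = 25.582.

25.58 days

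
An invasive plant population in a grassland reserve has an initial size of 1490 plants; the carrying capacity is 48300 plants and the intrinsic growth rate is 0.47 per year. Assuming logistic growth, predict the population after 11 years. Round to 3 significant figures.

A = (K − N₀)/N₀ = (48300 − 1490)/1490 = 31.416.
N(t) = K/(1 + A·e^(−rt)) = 48300/(1 + 31.416×e^(−0.47×11)).
e^(−5.17) = 0.0056846; denominator = 1 + 31.416×0.0056846 = 1.1786.
N = 48300/1.1786 = 40981.3.

41000 plants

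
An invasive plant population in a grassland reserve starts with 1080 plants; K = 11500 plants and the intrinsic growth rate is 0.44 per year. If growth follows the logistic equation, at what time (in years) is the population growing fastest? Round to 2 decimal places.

Logistic growth is fastest at N = K/2 = 5750.
A = (K − N₀)/N₀ = 9.6481. Set K/(1 + A·e^(−rt)) = K/2 → A·e^(−rt) = 1.
e^(−0.44t) = 1/9.6481 = 0.103647, so t = ln(9.6481)/0.44 = 2.2668/0.44 = 5.1517.

5.15 years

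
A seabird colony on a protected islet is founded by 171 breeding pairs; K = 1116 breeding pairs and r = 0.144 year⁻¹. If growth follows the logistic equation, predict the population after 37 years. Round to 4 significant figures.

A = (K − N₀)/N₀ = (1116 − 171)/171 = 5.5263.
N(t) = K/(1 + A·e^(−rt)) = 1116/(1 + 5.5263×e^(−0.144×37)).
e^(−5.328) = 0.0048538; denominator = 1 + 5.5263×0.0048538 = 1.0268.
N = 1116/1.0268 = 1086.85.

1087 breeding pairs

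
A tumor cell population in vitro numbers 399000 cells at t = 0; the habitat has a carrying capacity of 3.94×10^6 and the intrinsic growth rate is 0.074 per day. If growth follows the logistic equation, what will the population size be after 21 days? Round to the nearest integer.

A = (K − N₀)/N₀ = (3.94×10^6 − 399000)/399000 = 8.8747.
N(t) = K/(1 + A·e^(−rt)) = 3.94×10^6/(1 + 8.8747×e^(−0.074×21)).
e^(−1.554) = 0.2114; denominator = 1 + 8.8747×0.2114 = 2.8761.
N = 3.94×10^6/2.8761 = 1.369904×10^6.

1369904 cells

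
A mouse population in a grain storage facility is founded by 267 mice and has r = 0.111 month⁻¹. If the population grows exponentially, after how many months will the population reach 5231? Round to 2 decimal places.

26.80 months

Set N₀·e^(rt) = 5231: e^(0.111·t) = 5231/267 = 19.592.
0.111·t = ln(19.592) = 2.9751, so t = 2.9751/0.111 = 26.803.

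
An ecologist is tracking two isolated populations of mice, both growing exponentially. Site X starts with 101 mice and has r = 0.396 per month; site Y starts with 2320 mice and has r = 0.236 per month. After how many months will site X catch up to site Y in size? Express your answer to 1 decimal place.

19.6 months

Set 101·e^(0.396t) = 2320·e^(0.236t).
e^((0.396 − 0.236)t) = 2320/101 → e^(0.16·t) = 22.97.
0.16·t = ln(22.97) = 3.1342, so t = 3.1342/0.16 = 19.589.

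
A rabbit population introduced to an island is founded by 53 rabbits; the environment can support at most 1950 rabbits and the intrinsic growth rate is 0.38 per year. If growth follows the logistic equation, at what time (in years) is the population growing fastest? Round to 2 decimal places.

9.42 years

Logistic growth is fastest at N = K/2 = 975.
A = (K − N₀)/N₀ = 35.792. Set K/(1 + A·e^(−rt)) = K/2 → A·e^(−rt) = 1.
e^(−0.38t) = 1/35.792 = 0.0279389, so t = ln(35.792)/0.38 = 3.5777/0.38 = 9.4151.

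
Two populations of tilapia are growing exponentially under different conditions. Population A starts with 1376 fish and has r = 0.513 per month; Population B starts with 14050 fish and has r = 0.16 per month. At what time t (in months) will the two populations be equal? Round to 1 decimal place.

Set 1376·e^(0.513t) = 14050·e^(0.16t).
e^((0.513 − 0.16)t) = 14050/1376 → e^(0.353·t) = 10.211.
0.353·t = ln(10.211) = 2.3234, so t = 2.3234/0.353 = 6.582.

6.6 months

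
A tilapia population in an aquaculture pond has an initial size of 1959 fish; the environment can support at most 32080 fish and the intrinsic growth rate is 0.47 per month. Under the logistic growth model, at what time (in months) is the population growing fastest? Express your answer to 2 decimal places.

Logistic growth is fastest at N = K/2 = 16040.
A = (K − N₀)/N₀ = 15.376. Set K/(1 + A·e^(−rt)) = K/2 → A·e^(−rt) = 1.
e^(−0.47t) = 1/15.376 = 0.0650377, so t = ln(15.376)/0.47 = 2.7328/0.47 = 5.8144.

5.81 months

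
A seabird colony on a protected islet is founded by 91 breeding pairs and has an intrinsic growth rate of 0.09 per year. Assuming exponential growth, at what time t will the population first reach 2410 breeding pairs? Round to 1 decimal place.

Set N₀·e^(rt) = 2410: e^(0.09·t) = 2410/91 = 26.484.
0.09·t = ln(26.484) = 3.2765, so t = 3.2765/0.09 = 36.406.

36.4 years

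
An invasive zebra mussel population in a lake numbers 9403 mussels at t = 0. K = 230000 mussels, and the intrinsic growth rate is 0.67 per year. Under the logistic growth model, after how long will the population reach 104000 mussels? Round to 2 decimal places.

A = (K − N₀)/N₀ = (230000 − 9403)/9403 = 23.46.
Solve 230000/(1 + 23.46·e^(−0.67t)) = 104000: 1 + 23.46·e^(−0.67t) = 2.2115, so e^(−0.67t) = 0.0516421.
−0.67·t = ln(0.0516421) = -2.9634, so t = 2.9634/0.67 = 4.423.

4.42 years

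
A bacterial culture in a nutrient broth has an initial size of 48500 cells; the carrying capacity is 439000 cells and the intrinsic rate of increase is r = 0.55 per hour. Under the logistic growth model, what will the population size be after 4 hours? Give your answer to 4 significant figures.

A = (K − N₀)/N₀ = (439000 − 48500)/48500 = 8.0515.
N(t) = K/(1 + A·e^(−rt)) = 439000/(1 + 8.0515×e^(−0.55×4)).
e^(−2.2) = 0.1108; denominator = 1 + 8.0515×0.1108 = 1.8921.
N = 439000/1.8921 = 232013.

232000 cells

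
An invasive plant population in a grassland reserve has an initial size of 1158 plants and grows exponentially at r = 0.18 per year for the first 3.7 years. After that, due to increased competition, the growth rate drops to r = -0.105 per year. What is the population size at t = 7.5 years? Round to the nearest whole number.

1512 plants

Phase 1: N(3.7) = 1158·e^(0.18×3.7) = 1158·e^0.666 = 2253.97.
Phase 2 runs for 7.5 − 3.7 = 3.8 years at r = -0.105.
N(7.5) = 2253.97·e^(-0.105×3.8) = 2253.97·e^-0.399 = 1512.39.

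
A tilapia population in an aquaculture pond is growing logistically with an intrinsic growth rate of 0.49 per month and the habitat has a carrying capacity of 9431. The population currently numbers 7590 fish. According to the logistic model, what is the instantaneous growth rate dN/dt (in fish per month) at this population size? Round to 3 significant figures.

726 fish per month

dN/dt = rN(1 − N/K) = 0.49 × 7590 × (1 − 7590/9431).
1 − 7590/9431 = 0.19521; dN/dt = 0.49 × 7590 × 0.19521 = 726.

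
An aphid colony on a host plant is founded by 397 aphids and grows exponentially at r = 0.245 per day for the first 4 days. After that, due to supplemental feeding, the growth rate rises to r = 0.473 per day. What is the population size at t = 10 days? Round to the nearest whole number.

18069 aphids

Phase 1: N(4) = 397·e^(0.245×4) = 397·e^0.98 = 1057.79.
Phase 2 runs for 10 − 4 = 6 days at r = 0.473.
N(10) = 1057.79·e^(0.473×6) = 1057.79·e^2.838 = 18068.7.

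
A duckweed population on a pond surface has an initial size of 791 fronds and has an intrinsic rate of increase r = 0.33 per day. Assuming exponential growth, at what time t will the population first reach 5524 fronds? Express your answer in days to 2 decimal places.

Set N₀·e^(rt) = 5524: e^(0.33·t) = 5524/791 = 6.9836.
0.33·t = ln(6.9836) = 1.9436, so t = 1.9436/0.33 = 5.8896.

5.89 days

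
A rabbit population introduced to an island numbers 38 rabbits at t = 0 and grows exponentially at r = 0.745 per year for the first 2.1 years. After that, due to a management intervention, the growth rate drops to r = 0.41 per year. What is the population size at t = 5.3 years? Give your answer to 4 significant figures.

Phase 1: N(2.1) = 38·e^(0.745×2.1) = 38·e^1.565 = 181.651.
Phase 2 runs for 5.3 − 2.1 = 3.2 years at r = 0.41.
N(5.3) = 181.651·e^(0.41×3.2) = 181.651·e^1.312 = 674.577.

674.6 rabbits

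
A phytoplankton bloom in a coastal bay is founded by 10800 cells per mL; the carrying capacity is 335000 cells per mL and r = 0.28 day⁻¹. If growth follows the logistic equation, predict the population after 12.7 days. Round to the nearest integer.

180388 cells per mL

A = (K − N₀)/N₀ = (335000 − 10800)/10800 = 30.019.
N(t) = K/(1 + A·e^(−rt)) = 335000/(1 + 30.019×e^(−0.28×12.7)).
e^(−3.556) = 0.028553; denominator = 1 + 30.019×0.028553 = 1.8571.
N = 335000/1.8571 = 180388.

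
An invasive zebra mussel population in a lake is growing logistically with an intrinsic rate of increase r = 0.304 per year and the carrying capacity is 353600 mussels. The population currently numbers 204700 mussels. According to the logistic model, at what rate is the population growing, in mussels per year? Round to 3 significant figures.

26200 mussels per year

dN/dt = rN(1 − N/K) = 0.304 × 204700 × (1 − 204700/353600).
1 − 204700/353600 = 0.4211; dN/dt = 0.304 × 204700 × 0.4211 = 26204.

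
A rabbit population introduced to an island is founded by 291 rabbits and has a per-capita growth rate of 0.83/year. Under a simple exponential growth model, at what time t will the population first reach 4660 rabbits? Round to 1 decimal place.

3.3 years

Set N₀·e^(rt) = 4660: e^(0.83·t) = 4660/291 = 16.014.
0.83·t = ln(16.014) = 2.7734, so t = 2.7734/0.83 = 3.3415.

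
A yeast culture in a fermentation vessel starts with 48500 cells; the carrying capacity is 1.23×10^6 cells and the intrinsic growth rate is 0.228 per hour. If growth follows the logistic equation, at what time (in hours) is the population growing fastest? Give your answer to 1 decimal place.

Logistic growth is fastest at N = K/2 = 615000.
A = (K − N₀)/N₀ = 24.361. Set K/(1 + A·e^(−rt)) = K/2 → A·e^(−rt) = 1.
e^(−0.228t) = 1/24.361 = 0.0410495, so t = ln(24.361)/0.228 = 3.193/0.228 = 14.004.

14.0 hours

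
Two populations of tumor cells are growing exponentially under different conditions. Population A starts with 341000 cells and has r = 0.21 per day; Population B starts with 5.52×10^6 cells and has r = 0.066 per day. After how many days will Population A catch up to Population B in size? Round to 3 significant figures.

19.3 days

Set 341000·e^(0.21t) = 5.52×10^6·e^(0.066t).
e^((0.21 − 0.066)t) = 5.52×10^6/341000 → e^(0.144·t) = 16.188.
0.144·t = ln(16.188) = 2.7843, so t = 2.7843/0.144 = 19.335.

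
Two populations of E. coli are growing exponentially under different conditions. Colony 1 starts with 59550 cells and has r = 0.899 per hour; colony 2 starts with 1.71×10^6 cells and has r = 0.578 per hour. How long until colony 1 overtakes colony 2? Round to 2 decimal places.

Set 59550·e^(0.899t) = 1.71×10^6·e^(0.578t).
e^((0.899 − 0.578)t) = 1.71×10^6/59550 → e^(0.321·t) = 28.715.
0.321·t = ln(28.715) = 3.3574, so t = 3.3574/0.321 = 10.459.

10.46 hours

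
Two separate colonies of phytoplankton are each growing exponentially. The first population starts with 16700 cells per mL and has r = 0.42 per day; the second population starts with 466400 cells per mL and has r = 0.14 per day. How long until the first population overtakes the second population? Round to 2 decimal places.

11.89 days

Set 16700·e^(0.42t) = 466400·e^(0.14t).
e^((0.42 − 0.14)t) = 466400/16700 → e^(0.28·t) = 27.928.
0.28·t = ln(27.928) = 3.3296, so t = 3.3296/0.28 = 11.892.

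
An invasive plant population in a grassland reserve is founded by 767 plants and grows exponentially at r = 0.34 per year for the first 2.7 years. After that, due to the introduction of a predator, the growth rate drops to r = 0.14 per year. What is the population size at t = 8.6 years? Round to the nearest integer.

4387 plants

Phase 1: N(2.7) = 767·e^(0.34×2.7) = 767·e^0.918 = 1920.78.
Phase 2 runs for 8.6 − 2.7 = 5.9 years at r = 0.14.
N(8.6) = 1920.78·e^(0.14×5.9) = 1920.78·e^0.826 = 4387.38.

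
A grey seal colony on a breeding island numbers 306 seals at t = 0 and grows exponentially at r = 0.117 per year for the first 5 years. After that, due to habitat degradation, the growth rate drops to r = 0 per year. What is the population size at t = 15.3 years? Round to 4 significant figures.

Phase 1: N(5) = 306·e^(0.117×5) = 306·e^0.585 = 549.267.
Phase 2 runs for 15.3 − 5 = 10.3 years at r = 0.
N(15.3) = 549.267·e^(0×10.3) = 549.267·e^-0 = 549.267.

549.3 seals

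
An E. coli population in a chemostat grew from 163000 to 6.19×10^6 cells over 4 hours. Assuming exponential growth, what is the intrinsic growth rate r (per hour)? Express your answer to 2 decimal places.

From N(t) = N₀·e^(rt): e^(r·4) = 6.19×10^6/163000 = 37.975.
r·4 = ln(37.975) = 3.6369, so r = 3.6369/4 = 0.90924.

0.91 per hour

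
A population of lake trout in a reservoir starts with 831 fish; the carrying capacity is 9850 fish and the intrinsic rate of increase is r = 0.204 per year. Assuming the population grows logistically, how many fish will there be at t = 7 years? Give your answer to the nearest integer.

A = (K − N₀)/N₀ = (9850 − 831)/831 = 10.853.
N(t) = K/(1 + A·e^(−rt)) = 9850/(1 + 10.853×e^(−0.204×7)).
e^(−1.428) = 0.23979; denominator = 1 + 10.853×0.23979 = 3.6025.
N = 9850/3.6025 = 2734.24.

2734 fish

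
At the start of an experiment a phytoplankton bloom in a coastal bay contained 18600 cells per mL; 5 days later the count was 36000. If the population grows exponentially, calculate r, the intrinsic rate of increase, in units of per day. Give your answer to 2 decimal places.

0.13 per day

From N(t) = N₀·e^(rt): e^(r·5) = 36000/18600 = 1.9355.
r·5 = ln(1.9355) = 0.66036, so r = 0.66036/5 = 0.13207.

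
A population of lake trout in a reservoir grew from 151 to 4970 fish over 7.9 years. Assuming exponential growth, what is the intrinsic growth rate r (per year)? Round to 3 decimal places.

0.442 per year

From N(t) = N₀·e^(rt): e^(r·7.9) = 4970/151 = 32.914.
r·7.9 = ln(32.914) = 3.4939, so r = 3.4939/7.9 = 0.44227.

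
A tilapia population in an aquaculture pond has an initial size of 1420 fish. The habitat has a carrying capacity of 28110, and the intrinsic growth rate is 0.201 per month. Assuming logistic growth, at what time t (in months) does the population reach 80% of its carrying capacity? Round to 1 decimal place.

21.5 months

A = (K − N₀)/N₀ = (28110 − 1420)/1420 = 18.796.
Solve 28110/(1 + 18.796·e^(−0.201t)) = 22488: 1 + 18.796·e^(−0.201t) = 1.25, so e^(−0.201t) = 0.0133009.
−0.201·t = ln(0.0133009) = -4.3199, so t = 4.3199/0.201 = 21.492.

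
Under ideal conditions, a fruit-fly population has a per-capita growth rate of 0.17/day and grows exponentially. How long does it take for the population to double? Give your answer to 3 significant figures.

Doubling time t_d = ln(2)/r = 0.6931/0.17 = 4.0773.

4.08 days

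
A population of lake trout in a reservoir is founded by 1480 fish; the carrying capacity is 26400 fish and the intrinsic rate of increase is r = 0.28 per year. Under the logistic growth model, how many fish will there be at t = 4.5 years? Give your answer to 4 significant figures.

4571 fish

A = (K − N₀)/N₀ = (26400 − 1480)/1480 = 16.838.
N(t) = K/(1 + A·e^(−rt)) = 26400/(1 + 16.838×e^(−0.28×4.5)).
e^(−1.26) = 0.28365; denominator = 1 + 16.838×0.28365 = 5.7761.
N = 26400/5.7761 = 4570.54.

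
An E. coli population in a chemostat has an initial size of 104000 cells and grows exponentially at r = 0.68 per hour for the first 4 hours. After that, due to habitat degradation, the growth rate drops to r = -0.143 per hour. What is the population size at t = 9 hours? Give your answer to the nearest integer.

772314 cells

Phase 1: N(4) = 104000·e^(0.68×4) = 104000·e^2.72 = 1.578754×10^6.
Phase 2 runs for 9 − 4 = 5 hours at r = -0.143.
N(9) = 1.578754×10^6·e^(-0.143×5) = 1.578754×10^6·e^-0.715 = 772314.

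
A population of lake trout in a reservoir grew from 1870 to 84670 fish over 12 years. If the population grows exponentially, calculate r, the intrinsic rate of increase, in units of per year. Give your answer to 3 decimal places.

From N(t) = N₀·e^(rt): e^(r·12) = 84670/1870 = 45.278.
r·12 = ln(45.278) = 3.8128, so r = 3.8128/12 = 0.31774.

0.318 per year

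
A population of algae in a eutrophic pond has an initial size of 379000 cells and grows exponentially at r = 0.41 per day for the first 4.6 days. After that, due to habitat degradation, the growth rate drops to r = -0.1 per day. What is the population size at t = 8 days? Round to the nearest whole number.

1778519 cells

Phase 1: N(4.6) = 379000·e^(0.41×4.6) = 379000·e^1.886 = 2.498726×10^6.
Phase 2 runs for 8 − 4.6 = 3.4 days at r = -0.1.
N(8) = 2.498726×10^6·e^(-0.1×3.4) = 2.498726×10^6·e^-0.34 = 1.778519×10^6.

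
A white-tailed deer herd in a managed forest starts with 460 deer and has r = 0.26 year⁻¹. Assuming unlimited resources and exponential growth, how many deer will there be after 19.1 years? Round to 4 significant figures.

N(t) = N₀·e^(rt) = 460 × e^(0.26×19.1) = 460 × e^4.966.
e^4.966 ≈ 143.45, so N ≈ 460 × 143.45 = 65987.9.

65990 deer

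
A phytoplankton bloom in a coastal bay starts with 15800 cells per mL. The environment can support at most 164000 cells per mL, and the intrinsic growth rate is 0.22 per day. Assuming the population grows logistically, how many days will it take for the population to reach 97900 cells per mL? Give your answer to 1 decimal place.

12.0 days

A = (K − N₀)/N₀ = (164000 − 15800)/15800 = 9.3797.
Solve 164000/(1 + 9.3797·e^(−0.22t)) = 97900: 1 + 9.3797·e^(−0.22t) = 1.6752, so e^(−0.22t) = 0.0719826.
−0.22·t = ln(0.0719826) = -2.6313, so t = 2.6313/0.22 = 11.961.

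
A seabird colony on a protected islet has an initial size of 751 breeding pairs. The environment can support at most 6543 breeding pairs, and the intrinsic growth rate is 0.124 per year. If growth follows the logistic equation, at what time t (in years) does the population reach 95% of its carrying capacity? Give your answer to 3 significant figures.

40.2 years

A = (K − N₀)/N₀ = (6543 − 751)/751 = 7.7124.
Solve 6543/(1 + 7.7124·e^(−0.124t)) = 6215.85: 1 + 7.7124·e^(−0.124t) = 1.0526, so e^(−0.124t) = 0.00682429.
−0.124·t = ln(0.00682429) = -4.9873, so t = 4.9873/0.124 = 40.22.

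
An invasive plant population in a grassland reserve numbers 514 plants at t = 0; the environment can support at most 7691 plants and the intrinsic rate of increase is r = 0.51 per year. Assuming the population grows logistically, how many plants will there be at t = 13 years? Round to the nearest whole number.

A = (K − N₀)/N₀ = (7691 − 514)/514 = 13.963.
N(t) = K/(1 + A·e^(−rt)) = 7691/(1 + 13.963×e^(−0.51×13)).
e^(−6.63) = 0.0013202; denominator = 1 + 13.963×0.0013202 = 1.0184.
N = 7691/1.0184 = 7551.79.

7552 plants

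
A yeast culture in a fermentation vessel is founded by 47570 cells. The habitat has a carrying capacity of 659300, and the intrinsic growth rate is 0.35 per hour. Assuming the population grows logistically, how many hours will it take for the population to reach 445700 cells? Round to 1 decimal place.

A = (K − N₀)/N₀ = (659300 − 47570)/47570 = 12.86.
Solve 659300/(1 + 12.86·e^(−0.35t)) = 445700: 1 + 12.86·e^(−0.35t) = 1.4792, so e^(−0.35t) = 0.0372676.
−0.35·t = ln(0.0372676) = -3.2896, so t = 3.2896/0.35 = 9.3989.

9.4 hours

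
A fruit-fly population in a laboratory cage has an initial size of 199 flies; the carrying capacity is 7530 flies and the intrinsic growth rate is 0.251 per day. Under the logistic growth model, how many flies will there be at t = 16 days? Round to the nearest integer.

A = (K − N₀)/N₀ = (7530 − 199)/199 = 36.839.
N(t) = K/(1 + A·e^(−rt)) = 7530/(1 + 36.839×e^(−0.251×16)).
e^(−4.016) = 0.018025; denominator = 1 + 36.839×0.018025 = 1.664.
N = 7530/1.664 = 4525.18.

4525 flies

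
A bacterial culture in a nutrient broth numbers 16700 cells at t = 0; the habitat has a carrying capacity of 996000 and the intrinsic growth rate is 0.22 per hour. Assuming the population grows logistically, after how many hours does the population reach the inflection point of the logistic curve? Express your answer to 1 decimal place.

18.5 hours

Logistic growth is fastest at N = K/2 = 498000.
A = (K − N₀)/N₀ = 58.641. Set K/(1 + A·e^(−rt)) = K/2 → A·e^(−rt) = 1.
e^(−0.22t) = 1/58.641 = 0.017053, so t = ln(58.641)/0.22 = 4.0714/0.22 = 18.506.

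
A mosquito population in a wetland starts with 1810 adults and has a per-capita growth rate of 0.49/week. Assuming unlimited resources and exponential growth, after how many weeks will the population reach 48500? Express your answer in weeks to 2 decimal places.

6.71 weeks

Set N₀·e^(rt) = 48500: e^(0.49·t) = 48500/1810 = 26.796.
0.49·t = ln(26.796) = 3.2882, so t = 3.2882/0.49 = 6.7107.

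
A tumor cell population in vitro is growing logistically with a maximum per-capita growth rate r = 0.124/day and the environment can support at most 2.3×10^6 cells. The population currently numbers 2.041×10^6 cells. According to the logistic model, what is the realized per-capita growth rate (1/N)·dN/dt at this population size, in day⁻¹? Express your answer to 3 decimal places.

(1/N)·dN/dt = r(1 − N/K) = 0.124 × (1 − 2.041×10^6/2.3×10^6).
= 0.124 × 0.11261 = 0.013963.

0.014 per day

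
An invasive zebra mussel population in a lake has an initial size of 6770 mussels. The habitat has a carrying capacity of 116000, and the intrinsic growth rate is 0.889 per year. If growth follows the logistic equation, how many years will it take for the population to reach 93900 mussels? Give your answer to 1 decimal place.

A = (K − N₀)/N₀ = (116000 − 6770)/6770 = 16.134.
Solve 116000/(1 + 16.134·e^(−0.889t)) = 93900: 1 + 16.134·e^(−0.889t) = 1.2354, so e^(−0.889t) = 0.0145872.
−0.889·t = ln(0.0145872) = -4.2276, so t = 4.2276/0.889 = 4.7555.

4.8 years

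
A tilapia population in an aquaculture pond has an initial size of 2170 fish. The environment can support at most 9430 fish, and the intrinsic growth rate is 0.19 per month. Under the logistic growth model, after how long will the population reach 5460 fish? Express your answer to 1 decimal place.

A = (K − N₀)/N₀ = (9430 − 2170)/2170 = 3.3456.
Solve 9430/(1 + 3.3456·e^(−0.19t)) = 5460: 1 + 3.3456·e^(−0.19t) = 1.7271, so e^(−0.19t) = 0.217331.
−0.19·t = ln(0.217331) = -1.5263, so t = 1.5263/0.19 = 8.0333.

8.0 months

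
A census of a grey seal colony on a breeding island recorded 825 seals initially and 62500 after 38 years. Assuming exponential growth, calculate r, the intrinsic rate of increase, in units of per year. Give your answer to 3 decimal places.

From N(t) = N₀·e^(rt): e^(r·38) = 62500/825 = 75.758.
r·38 = ln(75.758) = 4.3275, so r = 4.3275/38 = 0.11388.

0.114 per year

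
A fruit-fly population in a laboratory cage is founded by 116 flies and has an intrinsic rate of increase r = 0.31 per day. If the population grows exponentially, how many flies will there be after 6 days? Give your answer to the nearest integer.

745 flies

N(t) = N₀·e^(rt) = 116 × e^(0.31×6) = 116 × e^1.86.
e^1.86 ≈ 6.4237, so N ≈ 116 × 6.4237 = 745.153.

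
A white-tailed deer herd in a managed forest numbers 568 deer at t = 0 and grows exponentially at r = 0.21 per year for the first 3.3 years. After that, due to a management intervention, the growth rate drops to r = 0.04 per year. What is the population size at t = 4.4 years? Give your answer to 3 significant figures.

Phase 1: N(3.3) = 568·e^(0.21×3.3) = 568·e^0.693 = 1135.83.
Phase 2 runs for 4.4 − 3.3 = 1.1 years at r = 0.04.
N(4.4) = 1135.83·e^(0.04×1.1) = 1135.83·e^0.044 = 1186.93.

1190 deer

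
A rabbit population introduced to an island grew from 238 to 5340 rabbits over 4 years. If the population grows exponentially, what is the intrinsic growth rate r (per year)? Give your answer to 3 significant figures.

0.778 per year

From N(t) = N₀·e^(rt): e^(r·4) = 5340/238 = 22.437.
r·4 = ln(22.437) = 3.1107, so r = 3.1107/4 = 0.77768.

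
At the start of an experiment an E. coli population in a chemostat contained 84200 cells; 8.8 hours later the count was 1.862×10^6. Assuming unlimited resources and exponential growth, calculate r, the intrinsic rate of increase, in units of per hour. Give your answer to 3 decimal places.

From N(t) = N₀·e^(rt): e^(r·8.8) = 1.862×10^6/84200 = 22.114.
r·8.8 = ln(22.114) = 3.0962, so r = 3.0962/8.8 = 0.35184.

0.352 per hour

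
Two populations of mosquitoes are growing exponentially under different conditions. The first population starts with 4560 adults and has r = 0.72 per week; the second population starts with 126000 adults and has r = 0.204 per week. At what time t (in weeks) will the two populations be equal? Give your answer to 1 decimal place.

6.4 weeks

Set 4560·e^(0.72t) = 126000·e^(0.204t).
e^((0.72 − 0.204)t) = 126000/4560 → e^(0.516·t) = 27.632.
0.516·t = ln(27.632) = 3.319, so t = 3.319/0.516 = 6.4321.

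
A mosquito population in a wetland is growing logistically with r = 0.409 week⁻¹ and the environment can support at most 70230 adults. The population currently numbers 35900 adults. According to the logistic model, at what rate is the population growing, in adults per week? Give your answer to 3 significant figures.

7180 adults per week

dN/dt = rN(1 − N/K) = 0.409 × 35900 × (1 − 35900/70230).
1 − 35900/70230 = 0.48882; dN/dt = 0.409 × 35900 × 0.48882 = 7177.4.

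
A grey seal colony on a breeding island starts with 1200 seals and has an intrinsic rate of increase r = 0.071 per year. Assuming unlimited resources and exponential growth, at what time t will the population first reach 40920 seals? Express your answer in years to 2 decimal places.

49.71 years

Set N₀·e^(rt) = 40920: e^(0.071·t) = 40920/1200 = 34.1.
0.071·t = ln(34.1) = 3.5293, so t = 3.5293/0.071 = 49.708.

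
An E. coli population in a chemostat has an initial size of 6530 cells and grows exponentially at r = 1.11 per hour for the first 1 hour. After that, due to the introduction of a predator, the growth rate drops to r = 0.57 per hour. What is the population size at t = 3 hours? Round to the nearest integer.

61955 cells

Phase 1: N(1) = 6530·e^(1.11×1) = 6530·e^1.11 = 19814.4.
Phase 2 runs for 3 − 1 = 2 hours at r = 0.57.
N(3) = 19814.4·e^(0.57×2) = 19814.4·e^1.14 = 61954.9.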